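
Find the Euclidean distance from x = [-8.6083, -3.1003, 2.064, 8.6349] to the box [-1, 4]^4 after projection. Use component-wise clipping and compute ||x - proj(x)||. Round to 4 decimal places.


Project each component onto [-1, 4].
clip(-8.6083) = -1.0, clip(-3.1003) = -1.0, clip(2.064) = 2.064, clip(8.6349) = 4.0
Projection = [-1.0, -1.0, 2.064, 4.0]
Squared diffs: [57.8862, 4.4113, 0.0, 21.4823]
Distance = sqrt(83.7798) = 9.1531


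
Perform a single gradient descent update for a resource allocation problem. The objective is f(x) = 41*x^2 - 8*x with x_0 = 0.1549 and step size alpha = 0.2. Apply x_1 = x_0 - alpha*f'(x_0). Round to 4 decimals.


We compute the gradient at x_0 and apply the update.
f'(x) = 82*x - 8
f'(0.1549) = 82*0.1549 - 8 = 4.7018
x_1 = 0.1549 - 0.2*4.7018 = -0.7855


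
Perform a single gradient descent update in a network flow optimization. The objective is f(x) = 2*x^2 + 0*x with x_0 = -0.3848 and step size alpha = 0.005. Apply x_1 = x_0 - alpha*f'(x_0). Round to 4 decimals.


We compute the gradient at x_0 and apply the update.
f'(x) = 4*x + 0
f'(-0.3848) = 4*-0.3848 + 0 = -1.5392
x_1 = -0.3848 - 0.005*-1.5392 = -0.3771


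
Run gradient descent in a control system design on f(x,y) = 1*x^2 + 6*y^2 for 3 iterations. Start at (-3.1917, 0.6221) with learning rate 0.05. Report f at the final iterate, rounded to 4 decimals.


Gradient descent on f(x,y) = 1*x^2 + 6*y^2.
Starting point: (-3.1917, 0.6221), alpha = 0.05
Step 1: grad_x = 2*1*-3.1917 = -6.3834, grad_y = 2*6*0.6221 = 7.4652
  x_1 = -3.1917 - 0.05*-6.3834 = -2.8725
  y_1 = 0.6221 - 0.05*7.4652 = 0.2488
Step 2: grad_x = 2*1*-2.8725 = -5.7451, grad_y = 2*6*0.2488 = 2.9861
  x_2 = -2.8725 - 0.05*-5.7451 = -2.5853
  y_2 = 0.2488 - 0.05*2.9861 = 0.0995
Step 3: grad_x = 2*1*-2.5853 = -5.1706, grad_y = 2*6*0.0995 = 1.1944
  x_3 = -2.5853 - 0.05*-5.1706 = -2.3267
  y_3 = 0.0995 - 0.05*1.1944 = 0.0398
f(-2.3267, 0.0398) = 1*(-2.3267)^2 + 6*0.0398^2 = 5.4233


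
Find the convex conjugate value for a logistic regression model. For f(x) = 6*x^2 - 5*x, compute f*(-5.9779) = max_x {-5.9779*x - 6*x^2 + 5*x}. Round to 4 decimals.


f*(y) = sup_x {y*x - a*x^2 - b*x} = sup_x {(y-b)*x - a*x^2}
FOC: (y - b) - 2a*x = 0 => x* = (y - b)/(2a)
x* = (-5.9779 + 5)/(2*6) = -0.0815
f*(-5.9779) = (y-b)^2/(4a) = (-5.9779 + 5)^2/(4*6)
= 0.9563/24 = 0.0398


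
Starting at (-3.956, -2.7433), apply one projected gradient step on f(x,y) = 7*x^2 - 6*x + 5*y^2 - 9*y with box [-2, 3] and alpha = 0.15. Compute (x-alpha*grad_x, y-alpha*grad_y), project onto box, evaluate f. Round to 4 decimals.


Step 1: Compute gradient at (-3.956, -2.7433).
grad_x = 2*7*-3.956 - 6 = -61.384
grad_y = 2*5*-2.7433 - 9 = -36.433
Step 2: Gradient step.
x_raw = -3.956 - 0.15*-61.384 = 5.2516
y_raw = -2.7433 - 0.15*-36.433 = 2.7217
Step 3: Project onto [-2, 3].
x_proj = clip(5.2516) = 3.0
y_proj = clip(2.7217) = 2.7217
Step 4: Evaluate f.
f(3.0, 2.7217) = 57.542


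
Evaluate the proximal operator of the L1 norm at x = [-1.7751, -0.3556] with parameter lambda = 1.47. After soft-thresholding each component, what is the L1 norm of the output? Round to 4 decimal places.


Soft-thresholding with lambda = 1.47:
prox(-1.7751) = sign(-1.7751)*max(|-1.7751| - 1.47, 0) = -0.3051
prox(-0.3556) = sign(-0.3556)*max(|-0.3556| - 1.47, 0) = 0.0
prox(x) = [-0.3051, 0.0]
||prox(x)||_1 = 0.3051 + 0.0 = 0.3051


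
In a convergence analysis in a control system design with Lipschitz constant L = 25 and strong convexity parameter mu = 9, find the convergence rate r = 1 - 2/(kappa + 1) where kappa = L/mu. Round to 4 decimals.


Step 1: Compute the condition number.
kappa = L/mu = 25/9 = 2.7778
Step 2: Compute the convergence rate.
r = 1 - 2/(kappa + 1) = 1 - 2*mu/(L + mu) = (L - mu)/(L + mu) = 16/34 = 0.4706


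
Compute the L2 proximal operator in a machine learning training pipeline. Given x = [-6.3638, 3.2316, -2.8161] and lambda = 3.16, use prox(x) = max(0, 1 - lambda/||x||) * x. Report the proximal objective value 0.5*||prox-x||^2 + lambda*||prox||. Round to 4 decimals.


Step 1: Compute ||x||.
||x|| = 7.6728
Step 2: Compute scaling factor.
scale = max(0, 1 - 3.16/7.6728) = 0.5882
Step 3: prox(x) = [-3.7429, 1.9007, -1.6563]
||prox(x)|| = 4.5128
Step 4: Proximal objective.
0.5*||prox-x||^2 = 4.9928
lambda*||prox|| = 14.2604
Total = 19.2532


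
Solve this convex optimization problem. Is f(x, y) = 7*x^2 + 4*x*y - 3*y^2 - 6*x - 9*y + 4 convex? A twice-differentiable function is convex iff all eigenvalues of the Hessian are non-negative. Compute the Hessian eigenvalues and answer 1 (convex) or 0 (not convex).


The Hessian of f(x,y) = 7*x^2 + 4*x*y - 3*y^2 - 6*x - 9*y + 4 is:
H = [[14, 4], [4, -6]]
Trace = 14 - 6 = 8
Determinant = 14*-6 - (4)^2 = -100
Discriminant = (8)^2 - 4*-100 = 464.0
Eigenvalues: lambda_1 = -6.7703, lambda_2 = 14.7703
The function is not convex.

0


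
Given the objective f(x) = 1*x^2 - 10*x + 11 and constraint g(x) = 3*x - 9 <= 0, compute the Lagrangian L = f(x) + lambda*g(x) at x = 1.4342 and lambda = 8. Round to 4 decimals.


Step 1: Evaluate f(x).
f(1.4342) = 1*1.4342^2 - 10*1.4342 + 11 = -1.2851
Step 2: Evaluate g(x).
g(1.4342) = 3*1.4342 - 9 = -4.6974
Step 3: Compute Lagrangian.
L = -1.2851 + 8*-4.6974 = -38.8643


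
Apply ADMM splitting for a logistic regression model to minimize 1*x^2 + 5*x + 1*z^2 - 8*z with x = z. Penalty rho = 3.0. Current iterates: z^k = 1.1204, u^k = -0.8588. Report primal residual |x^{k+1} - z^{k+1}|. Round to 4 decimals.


ADMM iteration with rho = 3.0, z^k = 1.1204, u^k = -0.8588
Step 1: x-update.
Minimize 1*x^2 + 5*x + (3.0/2)*(x - 1.1204 - 0.8588)^2
FOC: (2*1 + 3.0)*x = -5 + 3.0*(1.1204 + 0.8588)
x^{k+1} = 0.1875
Step 2: z-update.
Minimize 1*z^2 - 8*z + (3.0/2)*(0.1875 - z - 0.8588)^2
FOC: (2*1 + 3.0)*z = 8 + 3.0*(0.1875 - 0.8588)
z^{k+1} = 1.1972
Step 3: u-update.
u^{k+1} = -0.8588 + 0.1875 - 1.1972 = -1.8685
Step 4: Primal residual = |0.1875 - 1.1972| = 1.0097


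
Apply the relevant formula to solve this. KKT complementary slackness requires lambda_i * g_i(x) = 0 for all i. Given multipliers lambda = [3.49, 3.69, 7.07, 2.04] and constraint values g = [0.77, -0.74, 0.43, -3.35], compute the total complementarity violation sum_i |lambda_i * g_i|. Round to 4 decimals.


KKT complementary slackness check:
lambda_1 * g_1 = 3.49 * 0.77 = 2.6873
lambda_2 * g_2 = 3.69 * -0.74 = -2.7306
lambda_3 * g_3 = 7.07 * 0.43 = 3.0401
lambda_4 * g_4 = 2.04 * -3.35 = -6.834
Total violation = 2.6873 + 2.7306 + 3.0401 + 6.834 = 15.292


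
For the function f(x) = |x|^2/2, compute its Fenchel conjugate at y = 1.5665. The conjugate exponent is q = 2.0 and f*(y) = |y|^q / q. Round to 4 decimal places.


The conjugate exponent q satisfies 1/p + 1/q = 1.
p = 2, so q = 2/(2 - 1) = 2.0
|y|^q = 1.5665^2.0 = 2.4539
f*(1.5665) = 2.4539 / 2.0 = 1.227


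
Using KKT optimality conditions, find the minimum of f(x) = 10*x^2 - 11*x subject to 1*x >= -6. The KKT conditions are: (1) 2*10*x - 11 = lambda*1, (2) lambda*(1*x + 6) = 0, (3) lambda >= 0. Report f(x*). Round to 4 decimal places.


Step 1: Try lambda = 0 (constraint inactive).
Stationarity: 2*10*x - 11 = 0
x* = 11/(2*10) = 0.55
Check constraint: 1*0.55 = 0.55 >= -6 -- satisfied.
Step 2: Compute optimal value.
f(x*) = 10*0.55^2 - 11*0.55 = -3.025


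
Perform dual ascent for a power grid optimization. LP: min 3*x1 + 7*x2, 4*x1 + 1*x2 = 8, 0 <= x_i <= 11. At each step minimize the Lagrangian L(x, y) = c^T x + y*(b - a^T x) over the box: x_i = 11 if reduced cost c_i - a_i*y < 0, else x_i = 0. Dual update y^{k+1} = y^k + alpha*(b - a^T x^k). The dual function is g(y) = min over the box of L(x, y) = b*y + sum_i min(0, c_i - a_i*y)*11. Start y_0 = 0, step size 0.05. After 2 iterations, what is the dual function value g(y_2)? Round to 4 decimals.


Dual ascent for LP: min 3*x1 + 7*x2, 4*x1 + 1*x2 = 8, 0 <= x_i <= 11
Step 1: y^k = 0.0, reduced costs: (3.0, 7.0)
  x^k = (0.0, 0.0), subgradient = b - a^T x = 8.0
  y^{k+1} = 0.0 + 0.05*8.0 = 0.4
Step 2: y^k = 0.4, reduced costs: (1.4, 6.6)
  x^k = (0.0, 0.0), subgradient = b - a^T x = 8.0
  y^{k+1} = 0.4 + 0.05*8.0 = 0.8
Dual objective at y_2 = 0.8: reduced costs (-0.2, 6.2), box minimizer x = (11.0, 0.0)
g(y_2) = b*y + (c1 - a1*y)*x1 + (c2 - a2*y)*x2 = 8*0.8 + (-0.2)*11.0 + 6.2*0.0 = 6.4 - 2.2 + 0.0 = 4.2


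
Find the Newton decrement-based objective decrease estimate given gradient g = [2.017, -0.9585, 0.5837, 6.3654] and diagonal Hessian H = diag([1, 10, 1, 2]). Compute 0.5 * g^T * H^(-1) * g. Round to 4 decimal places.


Step 1: H is diagonal, so H^(-1) * g = [2.017, -0.0959, 0.5837, 3.1827].
Step 2: g^T H^(-1) g = sum_i g_i^2 / H_ii
  = (2.017)^2/1 + (-0.9585)^2/10 + (0.5837)^2/1 + (6.3654)^2/2
  = 4.0683 + 0.0919 + 0.3407 + 20.2592 = 24.76
Step 3: Objective decrease = 0.5 * g^T H^(-1) g = 12.38


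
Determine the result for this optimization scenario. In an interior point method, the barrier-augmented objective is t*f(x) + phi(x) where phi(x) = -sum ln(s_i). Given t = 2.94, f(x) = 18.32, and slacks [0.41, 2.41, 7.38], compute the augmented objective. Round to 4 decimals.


Step 1: Compute log-barrier.
ln values: [-0.8916, 0.8796, 1.9988]
phi = -(-0.8916 + 0.8796 + 1.9988) = -1.9868
Step 2: Compute augmented objective.
t*f(x) = 2.94*18.32 = 53.8608
Total = 53.8608 - 1.9868 = 51.874


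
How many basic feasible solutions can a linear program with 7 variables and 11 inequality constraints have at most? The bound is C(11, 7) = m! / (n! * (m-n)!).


Each vertex corresponds to some choice of n active constraints out of m, so the number of vertices is at most C(m, n) = m! / (n!(m-n)!).
m = 11, n = 7
Numerator: 11 * 10 * 9 * 8 * 7 * 6 * 5
Denominator: 7! = 5040
C(11, 7) = 330


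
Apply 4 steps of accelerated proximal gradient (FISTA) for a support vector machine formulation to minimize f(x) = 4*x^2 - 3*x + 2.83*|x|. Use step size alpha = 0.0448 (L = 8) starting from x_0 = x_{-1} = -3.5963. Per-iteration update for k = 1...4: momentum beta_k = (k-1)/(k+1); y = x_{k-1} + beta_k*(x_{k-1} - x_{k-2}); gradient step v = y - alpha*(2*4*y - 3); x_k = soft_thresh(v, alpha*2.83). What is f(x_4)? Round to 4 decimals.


FISTA on f(x) = 4*x^2 - 3*x + 2.83*|x|
L = 8, alpha = 0.0448
Iteration 1: beta = 0.0, y = -3.5963 + 0.0*(-3.5963 + 3.5963) = -3.5963
  grad(y) = -31.7704, v = y - alpha*grad = -2.173
  prox(v) = soft_thresh(-2.173, 0.1268) = -2.0462
Iteration 2: beta = 0.3333, y = -2.0462 + 0.3333*(-2.0462 + 3.5963) = -1.5295
  grad(y) = -15.236, v = y - alpha*grad = -0.8469
  prox(v) = soft_thresh(-0.8469, 0.1268) = -0.7201
Iteration 3: beta = 0.5, y = -0.7201 + 0.5*(-0.7201 + 2.0462) = -0.0571
  grad(y) = -3.4569, v = y - alpha*grad = 0.0978
  prox(v) = soft_thresh(0.0978, 0.1268) = 0.0
Iteration 4: beta = 0.6, y = 0.0 + 0.6*(0.0 + 0.7201) = 0.4321
  grad(y) = 0.4567, v = y - alpha*grad = 0.4116
  prox(v) = soft_thresh(0.4116, 0.1268) = 0.2848
f(x_4) = 4*0.2848^2 - 3*0.2848 + 2.83*|0.2848| = 0.2761


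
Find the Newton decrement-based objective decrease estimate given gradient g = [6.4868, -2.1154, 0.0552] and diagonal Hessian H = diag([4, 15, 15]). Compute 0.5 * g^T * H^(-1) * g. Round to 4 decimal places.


Step 1: H is diagonal, so H^(-1) * g = [1.6217, -0.141, 0.0037].
Step 2: g^T H^(-1) g = sum_i g_i^2 / H_ii
  = (6.4868)^2/4 + (-2.1154)^2/15 + (0.0552)^2/15
  = 10.5196 + 0.2983 + 0.0002 = 10.8182
Step 3: Objective decrease = 0.5 * g^T H^(-1) g = 5.4091


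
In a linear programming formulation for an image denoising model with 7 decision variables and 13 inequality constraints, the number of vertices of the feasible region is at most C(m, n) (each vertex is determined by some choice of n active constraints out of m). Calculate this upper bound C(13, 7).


Each vertex corresponds to some choice of n active constraints out of m, so the number of vertices is at most C(m, n) = m! / (n!(m-n)!).
m = 13, n = 7
Numerator: 13 * 12 * 11 * 10 * 9 * 8 * 7
Denominator: 7! = 5040
C(13, 7) = 1716


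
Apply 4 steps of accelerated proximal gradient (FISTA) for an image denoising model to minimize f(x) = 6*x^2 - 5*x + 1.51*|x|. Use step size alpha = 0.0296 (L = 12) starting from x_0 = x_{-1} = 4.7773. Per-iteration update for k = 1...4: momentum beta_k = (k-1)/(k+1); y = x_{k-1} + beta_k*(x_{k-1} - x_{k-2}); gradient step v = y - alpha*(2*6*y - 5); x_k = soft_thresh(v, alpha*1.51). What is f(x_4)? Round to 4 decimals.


FISTA on f(x) = 6*x^2 - 5*x + 1.51*|x|
L = 12, alpha = 0.0296
Iteration 1: beta = 0.0, y = 4.7773 + 0.0*(4.7773 - 4.7773) = 4.7773
  grad(y) = 52.3276, v = y - alpha*grad = 3.2284
  prox(v) = soft_thresh(3.2284, 0.0447) = 3.1837
Iteration 2: beta = 0.3333, y = 3.1837 + 0.3333*(3.1837 - 4.7773) = 2.6525
  grad(y) = 26.8301, v = y - alpha*grad = 1.8583
  prox(v) = soft_thresh(1.8583, 0.0447) = 1.8136
Iteration 3: beta = 0.5, y = 1.8136 + 0.5*(1.8136 - 3.1837) = 1.1286
  grad(y) = 8.5433, v = y - alpha*grad = 0.8757
  prox(v) = soft_thresh(0.8757, 0.0447) = 0.831
Iteration 4: beta = 0.6, y = 0.831 + 0.6*(0.831 - 1.8136) = 0.2415
  grad(y) = -2.1024, v = y - alpha*grad = 0.3037
  prox(v) = soft_thresh(0.3037, 0.0447) = 0.259
f(x_4) = 6*0.259^2 - 5*0.259 + 1.51*|0.259| = -0.5014


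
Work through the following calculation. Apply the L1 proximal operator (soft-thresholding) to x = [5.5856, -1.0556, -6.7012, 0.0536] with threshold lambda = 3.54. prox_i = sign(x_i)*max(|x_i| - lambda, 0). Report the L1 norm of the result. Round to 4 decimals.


Soft-thresholding with lambda = 3.54:
prox(5.5856) = sign(5.5856)*max(|5.5856| - 3.54, 0) = 2.0456
prox(-1.0556) = sign(-1.0556)*max(|-1.0556| - 3.54, 0) = 0.0
prox(-6.7012) = sign(-6.7012)*max(|-6.7012| - 3.54, 0) = -3.1612
prox(0.0536) = sign(0.0536)*max(|0.0536| - 3.54, 0) = 0.0
prox(x) = [2.0456, 0.0, -3.1612, 0.0]
||prox(x)||_1 = 2.0456 + 0.0 + 3.1612 + 0.0 = 5.2068


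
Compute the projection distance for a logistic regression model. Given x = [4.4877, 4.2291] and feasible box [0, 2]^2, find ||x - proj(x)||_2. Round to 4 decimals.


Project each component onto [0, 2].
clip(4.4877) = 2.0, clip(4.2291) = 2.0
Projection = [2.0, 2.0]
Squared diffs: [6.1887, 4.9689]
Distance = sqrt(11.1576) = 3.3403


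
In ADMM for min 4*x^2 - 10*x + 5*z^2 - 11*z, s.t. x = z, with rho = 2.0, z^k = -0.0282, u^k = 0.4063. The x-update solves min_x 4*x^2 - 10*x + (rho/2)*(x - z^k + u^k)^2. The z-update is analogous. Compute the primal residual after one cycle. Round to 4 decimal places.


ADMM iteration with rho = 2.0, z^k = -0.0282, u^k = 0.4063
Step 1: x-update.
Minimize 4*x^2 - 10*x + (2.0/2)*(x + 0.0282 + 0.4063)^2
FOC: (2*4 + 2.0)*x = 10 + 2.0*(-0.0282 - 0.4063)
x^{k+1} = 0.9131
Step 2: z-update.
Minimize 5*z^2 - 11*z + (2.0/2)*(0.9131 - z + 0.4063)^2
FOC: (2*5 + 2.0)*z = 11 + 2.0*(0.9131 + 0.4063)
z^{k+1} = 1.1366
Step 3: u-update.
u^{k+1} = 0.4063 + 0.9131 - 1.1366 = 0.1828
Step 4: Primal residual = |0.9131 - 1.1366| = 0.2235


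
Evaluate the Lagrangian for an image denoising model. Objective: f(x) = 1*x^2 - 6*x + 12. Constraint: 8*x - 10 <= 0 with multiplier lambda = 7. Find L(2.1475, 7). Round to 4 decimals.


Step 1: Evaluate f(x).
f(2.1475) = 1*2.1475^2 - 6*2.1475 + 12 = 3.7268
Step 2: Evaluate g(x).
g(2.1475) = 8*2.1475 - 10 = 7.18
Step 3: Compute Lagrangian.
L = 3.7268 + 7*7.18 = 53.9868


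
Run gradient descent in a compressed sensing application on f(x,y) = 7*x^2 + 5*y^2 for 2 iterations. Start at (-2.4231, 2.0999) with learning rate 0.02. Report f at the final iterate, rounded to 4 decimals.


Gradient descent on f(x,y) = 7*x^2 + 5*y^2.
Starting point: (-2.4231, 2.0999), alpha = 0.02
Step 1: grad_x = 2*7*-2.4231 = -33.9234, grad_y = 2*5*2.0999 = 20.999
  x_1 = -2.4231 - 0.02*-33.9234 = -1.7446
  y_1 = 2.0999 - 0.02*20.999 = 1.6799
Step 2: grad_x = 2*7*-1.7446 = -24.4248, grad_y = 2*5*1.6799 = 16.7992
  x_2 = -1.7446 - 0.02*-24.4248 = -1.2561
  y_2 = 1.6799 - 0.02*16.7992 = 1.3439
f(-1.2561, 1.3439) = 7*(-1.2561)^2 + 5*1.3439^2 = 20.0759


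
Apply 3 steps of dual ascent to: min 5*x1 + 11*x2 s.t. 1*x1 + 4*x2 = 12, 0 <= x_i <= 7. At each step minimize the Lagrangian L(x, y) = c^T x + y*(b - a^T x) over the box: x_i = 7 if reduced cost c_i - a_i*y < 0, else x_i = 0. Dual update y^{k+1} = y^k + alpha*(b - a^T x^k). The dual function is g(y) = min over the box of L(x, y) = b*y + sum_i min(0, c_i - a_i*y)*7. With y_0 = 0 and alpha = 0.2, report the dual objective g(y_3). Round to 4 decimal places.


Dual ascent for LP: min 5*x1 + 11*x2, 1*x1 + 4*x2 = 12, 0 <= x_i <= 7
Step 1: y^k = 0.0, reduced costs: (5.0, 11.0)
  x^k = (0.0, 0.0), subgradient = b - a^T x = 12.0
  y^{k+1} = 0.0 + 0.2*12.0 = 2.4
Step 2: y^k = 2.4, reduced costs: (2.6, 1.4)
  x^k = (0.0, 0.0), subgradient = b - a^T x = 12.0
  y^{k+1} = 2.4 + 0.2*12.0 = 4.8
Step 3: y^k = 4.8, reduced costs: (0.2, -8.2)
  x^k = (0.0, 7.0), subgradient = b - a^T x = -16.0
  y^{k+1} = 4.8 + 0.2*-16.0 = 1.6
Dual objective at y_3 = 1.6: reduced costs (3.4, 4.6), box minimizer x = (0.0, 0.0)
g(y_3) = b*y + (c1 - a1*y)*x1 + (c2 - a2*y)*x2 = 12*1.6 + 3.4*0.0 + 4.6*0.0 = 19.2 + 0.0 + 0.0 = 19.2


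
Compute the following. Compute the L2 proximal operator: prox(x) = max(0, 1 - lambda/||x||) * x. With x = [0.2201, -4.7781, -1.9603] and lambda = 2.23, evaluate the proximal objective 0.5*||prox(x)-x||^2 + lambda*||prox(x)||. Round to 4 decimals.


Step 1: Compute ||x||.
||x|| = 5.1693
Step 2: Compute scaling factor.
scale = max(0, 1 - 2.23/5.1693) = 0.5686
Step 3: prox(x) = [0.1252, -2.7169, -1.1146]
||prox(x)|| = 2.9393
Step 4: Proximal objective.
0.5*||prox-x||^2 = 2.4865
lambda*||prox|| = 6.5546
Total = 9.041


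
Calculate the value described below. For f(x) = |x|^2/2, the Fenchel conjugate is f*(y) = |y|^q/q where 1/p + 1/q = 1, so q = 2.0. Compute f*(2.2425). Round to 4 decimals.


The conjugate exponent q satisfies 1/p + 1/q = 1.
p = 2, so q = 2/(2 - 1) = 2.0
|y|^q = 2.2425^2.0 = 5.0288
f*(2.2425) = 5.0288 / 2.0 = 2.5144


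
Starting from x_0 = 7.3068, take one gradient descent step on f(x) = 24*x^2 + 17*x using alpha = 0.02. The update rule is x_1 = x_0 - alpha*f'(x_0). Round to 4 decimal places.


We compute the gradient at x_0 and apply the update.
f'(x) = 48*x + 17
f'(7.3068) = 48*7.3068 + 17 = 367.7264
x_1 = 7.3068 - 0.02*367.7264 = -0.0477


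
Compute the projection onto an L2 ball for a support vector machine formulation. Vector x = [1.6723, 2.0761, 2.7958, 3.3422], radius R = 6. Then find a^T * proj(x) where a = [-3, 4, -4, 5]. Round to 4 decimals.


Step 1: Compute ||x|| (intermediates to 6 decimals).
||x|| = sqrt(1.6723^2 + 2.0761^2 + 2.7958^2 + 3.3422^2) = 5.108187
Step 2: Project.
Since ||x|| <= R, proj = x (no scaling needed).
proj(x) = [1.6723, 2.0761, 2.7958, 3.3422]
Step 3: Dot product.
a^T * proj(x) = -3*1.6723 + 4*2.0761 - 4*2.7958 + 5*3.3422 = 8.8153


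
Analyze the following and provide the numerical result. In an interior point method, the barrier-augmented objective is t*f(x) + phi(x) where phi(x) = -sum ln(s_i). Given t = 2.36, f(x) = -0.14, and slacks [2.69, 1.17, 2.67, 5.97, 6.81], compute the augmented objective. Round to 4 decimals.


Step 1: Compute log-barrier.
ln values: [0.9895, 0.157, 0.9821, 1.7867, 1.9184]
phi = -(0.9895 + 0.157 + 0.9821 + 1.7867 + 1.9184) = -5.8338
Step 2: Compute augmented objective.
t*f(x) = 2.36*-0.14 = -0.3304
Total = -0.3304 - 5.8338 = -6.1642


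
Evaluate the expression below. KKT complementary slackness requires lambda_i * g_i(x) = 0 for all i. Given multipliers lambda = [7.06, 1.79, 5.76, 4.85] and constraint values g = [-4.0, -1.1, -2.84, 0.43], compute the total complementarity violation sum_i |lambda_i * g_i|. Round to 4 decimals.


KKT complementary slackness check:
lambda_1 * g_1 = 7.06 * -4.0 = -28.24
lambda_2 * g_2 = 1.79 * -1.1 = -1.969
lambda_3 * g_3 = 5.76 * -2.84 = -16.3584
lambda_4 * g_4 = 4.85 * 0.43 = 2.0855
Total violation = 28.24 + 1.969 + 16.3584 + 2.0855 = 48.6529


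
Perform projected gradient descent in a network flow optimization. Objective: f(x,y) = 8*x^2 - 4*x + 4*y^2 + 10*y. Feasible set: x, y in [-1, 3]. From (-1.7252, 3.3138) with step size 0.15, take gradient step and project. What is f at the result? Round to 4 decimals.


Step 1: Compute gradient at (-1.7252, 3.3138).
grad_x = 2*8*-1.7252 - 4 = -31.6032
grad_y = 2*4*3.3138 + 10 = 36.5104
Step 2: Gradient step.
x_raw = -1.7252 - 0.15*-31.6032 = 3.0153
y_raw = 3.3138 - 0.15*36.5104 = -2.1628
Step 3: Project onto [-1, 3].
x_proj = clip(3.0153) = 3.0
y_proj = clip(-2.1628) = -1.0
Step 4: Evaluate f.
f(3.0, -1.0) = 54.0


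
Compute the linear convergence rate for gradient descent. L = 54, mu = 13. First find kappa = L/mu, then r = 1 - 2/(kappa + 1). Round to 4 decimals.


Step 1: Compute the condition number.
kappa = L/mu = 54/13 = 4.1538
Step 2: Compute the convergence rate.
r = 1 - 2/(kappa + 1) = 1 - 2*mu/(L + mu) = (L - mu)/(L + mu) = 41/67 = 0.6119


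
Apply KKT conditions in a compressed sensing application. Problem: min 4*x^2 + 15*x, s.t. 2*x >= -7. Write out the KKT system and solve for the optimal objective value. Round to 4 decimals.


Step 1: Try lambda = 0 (constraint inactive).
Stationarity: 2*4*x + 15 = 0
x* = -15/(2*4) = -1.875
Check constraint: 2*-1.875 = -3.75 >= -7 -- satisfied.
Step 2: Compute optimal value.
f(x*) = 4*(-1.875)^2 + 15*(-1.875) = -14.0625


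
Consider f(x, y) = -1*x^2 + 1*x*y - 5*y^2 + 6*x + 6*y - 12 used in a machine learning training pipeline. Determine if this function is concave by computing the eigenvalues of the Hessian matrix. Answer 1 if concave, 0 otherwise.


The Hessian of f(x,y) = -1*x^2 + 1*x*y - 5*y^2 + 6*x + 6*y - 12 is:
H = [[-2, 1], [1, -10]]
Trace = -2 - 10 = -12
Determinant = -2*-10 - (1)^2 = 19
Discriminant = (-12)^2 - 4*19 = 68.0
Eigenvalues: lambda_1 = -10.1231, lambda_2 = -1.8769
The function is concave.

1


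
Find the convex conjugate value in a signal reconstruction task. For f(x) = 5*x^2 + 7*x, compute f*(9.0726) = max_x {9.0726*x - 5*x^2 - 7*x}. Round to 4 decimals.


f*(y) = sup_x {y*x - a*x^2 - b*x} = sup_x {(y-b)*x - a*x^2}
FOC: (y - b) - 2a*x = 0 => x* = (y - b)/(2a)
x* = (9.0726 - 7)/(2*5) = 0.2073
f*(9.0726) = (y-b)^2/(4a) = (9.0726 - 7)^2/(4*5)
= 4.2957/20 = 0.2148


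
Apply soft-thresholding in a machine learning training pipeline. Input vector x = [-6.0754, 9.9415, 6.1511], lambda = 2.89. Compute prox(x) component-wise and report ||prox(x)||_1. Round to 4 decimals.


Soft-thresholding with lambda = 2.89:
prox(-6.0754) = sign(-6.0754)*max(|-6.0754| - 2.89, 0) = -3.1854
prox(9.9415) = sign(9.9415)*max(|9.9415| - 2.89, 0) = 7.0515
prox(6.1511) = sign(6.1511)*max(|6.1511| - 2.89, 0) = 3.2611
prox(x) = [-3.1854, 7.0515, 3.2611]
||prox(x)||_1 = 3.1854 + 7.0515 + 3.2611 = 13.498


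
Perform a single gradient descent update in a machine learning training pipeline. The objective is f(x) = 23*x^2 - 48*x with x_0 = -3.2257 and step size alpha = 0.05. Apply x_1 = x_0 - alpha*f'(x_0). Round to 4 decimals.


We compute the gradient at x_0 and apply the update.
f'(x) = 46*x - 48
f'(-3.2257) = 46*-3.2257 - 48 = -196.3822
x_1 = -3.2257 - 0.05*-196.3822 = 6.5934


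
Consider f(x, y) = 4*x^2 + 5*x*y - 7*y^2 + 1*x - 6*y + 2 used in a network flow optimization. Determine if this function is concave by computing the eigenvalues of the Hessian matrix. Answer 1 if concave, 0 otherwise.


The Hessian of f(x,y) = 4*x^2 + 5*x*y - 7*y^2 + 1*x - 6*y + 2 is:
H = [[8, 5], [5, -14]]
Trace = 8 - 14 = -6
Determinant = 8*-14 - (5)^2 = -137
Discriminant = (-6)^2 - 4*-137 = 584.0
Eigenvalues: lambda_1 = -15.083, lambda_2 = 9.083
The function is not concave.

0


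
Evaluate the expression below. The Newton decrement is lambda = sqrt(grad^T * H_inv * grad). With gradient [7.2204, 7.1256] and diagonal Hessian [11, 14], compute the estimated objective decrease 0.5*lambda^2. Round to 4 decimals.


Step 1: H is diagonal, so H^(-1) * g = [0.6564, 0.509].
Step 2: g^T H^(-1) g = sum_i g_i^2 / H_ii
  = (7.2204)^2/11 + (7.1256)^2/14
  = 4.7395 + 3.6267 = 8.3662
Step 3: Objective decrease = 0.5 * g^T H^(-1) g = 4.1831


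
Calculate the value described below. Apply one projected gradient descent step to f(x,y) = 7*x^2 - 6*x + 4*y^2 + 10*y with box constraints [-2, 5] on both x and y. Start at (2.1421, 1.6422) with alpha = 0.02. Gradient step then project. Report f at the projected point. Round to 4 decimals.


Step 1: Compute gradient at (2.1421, 1.6422).
grad_x = 2*7*2.1421 - 6 = 23.9894
grad_y = 2*4*1.6422 + 10 = 23.1376
Step 2: Gradient step.
x_raw = 2.1421 - 0.02*23.9894 = 1.6623
y_raw = 1.6422 - 0.02*23.1376 = 1.1794
Step 3: Project onto [-2, 5].
x_proj = clip(1.6623) = 1.6623
y_proj = clip(1.1794) = 1.1794
Step 4: Evaluate f.
f(1.6623, 1.1794) = 26.728


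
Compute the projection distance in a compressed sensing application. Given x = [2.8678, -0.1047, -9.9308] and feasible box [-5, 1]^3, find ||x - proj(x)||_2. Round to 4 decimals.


Project each component onto [-5, 1].
clip(2.8678) = 1.0, clip(-0.1047) = -0.1047, clip(-9.9308) = -5.0
Projection = [1.0, -0.1047, -5.0]
Squared diffs: [3.4887, 0.0, 24.3128]
Distance = sqrt(27.8015) = 5.2727


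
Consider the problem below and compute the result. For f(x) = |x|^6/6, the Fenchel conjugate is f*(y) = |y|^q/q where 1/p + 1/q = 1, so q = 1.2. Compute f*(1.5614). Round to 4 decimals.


The conjugate exponent q satisfies 1/p + 1/q = 1.
p = 6, so q = 6/(6 - 1) = 1.2
|y|^q = 1.5614^1.2 = 1.7069
f*(1.5614) = 1.7069 / 1.2 = 1.4224


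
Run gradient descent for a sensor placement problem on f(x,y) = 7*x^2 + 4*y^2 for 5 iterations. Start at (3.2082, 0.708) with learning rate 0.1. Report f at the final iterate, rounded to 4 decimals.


Gradient descent on f(x,y) = 7*x^2 + 4*y^2.
Starting point: (3.2082, 0.708), alpha = 0.1
Step 1: grad_x = 2*7*3.2082 = 44.9148, grad_y = 2*4*0.708 = 5.664
  x_1 = 3.2082 - 0.1*44.9148 = -1.2833
  y_1 = 0.708 - 0.1*5.664 = 0.1416
Step 2: grad_x = 2*7*-1.2833 = -17.9659, grad_y = 2*4*0.1416 = 1.1328
  x_2 = -1.2833 - 0.1*-17.9659 = 0.5133
  y_2 = 0.1416 - 0.1*1.1328 = 0.0283
Step 3: grad_x = 2*7*0.5133 = 7.1864, grad_y = 2*4*0.0283 = 0.2266
  x_3 = 0.5133 - 0.1*7.1864 = -0.2053
  y_3 = 0.0283 - 0.1*0.2266 = 0.0057
Step 4: grad_x = 2*7*-0.2053 = -2.8745, grad_y = 2*4*0.0057 = 0.0453
  x_4 = -0.2053 - 0.1*-2.8745 = 0.0821
  y_4 = 0.0057 - 0.1*0.0453 = 0.0011
Step 5: grad_x = 2*7*0.0821 = 1.1498, grad_y = 2*4*0.0011 = 0.0091
  x_5 = 0.0821 - 0.1*1.1498 = -0.0329
  y_5 = 0.0011 - 0.1*0.0091 = 0.0002
f(-0.0329, 0.0002) = 7*(-0.0329)^2 + 4*0.0002^2 = 0.0076


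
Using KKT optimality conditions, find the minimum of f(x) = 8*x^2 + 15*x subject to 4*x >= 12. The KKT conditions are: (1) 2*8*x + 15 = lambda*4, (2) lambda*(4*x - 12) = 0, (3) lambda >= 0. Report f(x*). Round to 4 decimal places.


Step 1: Try lambda = 0 (constraint inactive).
x_unc = -15/(2*8) = -0.9375
Check: 4*-0.9375 = -3.75 < 12 -- violated!
Step 2: Constraint must be active: 4*x = 12
x* = 12/4 = 3.0
lambda = (2*8*3.0 + 15)/4 = 15.75
Step 3: Compute optimal value.
f(x*) = 8*3.0^2 + 15*3.0 = 117.0


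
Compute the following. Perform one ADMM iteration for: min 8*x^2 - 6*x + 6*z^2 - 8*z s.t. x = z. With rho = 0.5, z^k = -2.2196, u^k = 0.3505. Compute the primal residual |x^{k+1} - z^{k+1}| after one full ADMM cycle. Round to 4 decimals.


ADMM iteration with rho = 0.5, z^k = -2.2196, u^k = 0.3505
Step 1: x-update.
Minimize 8*x^2 - 6*x + (0.5/2)*(x + 2.2196 + 0.3505)^2
FOC: (2*8 + 0.5)*x = 6 + 0.5*(-2.2196 - 0.3505)
x^{k+1} = 0.2858
Step 2: z-update.
Minimize 6*z^2 - 8*z + (0.5/2)*(0.2858 - z + 0.3505)^2
FOC: (2*6 + 0.5)*z = 8 + 0.5*(0.2858 + 0.3505)
z^{k+1} = 0.6655
Step 3: u-update.
u^{k+1} = 0.3505 + 0.2858 - 0.6655 = -0.0292
Step 4: Primal residual = |0.2858 - 0.6655| = 0.3797


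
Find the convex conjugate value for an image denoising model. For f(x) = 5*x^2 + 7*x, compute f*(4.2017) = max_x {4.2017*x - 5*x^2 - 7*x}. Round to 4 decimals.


f*(y) = sup_x {y*x - a*x^2 - b*x} = sup_x {(y-b)*x - a*x^2}
FOC: (y - b) - 2a*x = 0 => x* = (y - b)/(2a)
x* = (4.2017 - 7)/(2*5) = -0.2798
f*(4.2017) = (y-b)^2/(4a) = (4.2017 - 7)^2/(4*5)
= 7.8305/20 = 0.3915


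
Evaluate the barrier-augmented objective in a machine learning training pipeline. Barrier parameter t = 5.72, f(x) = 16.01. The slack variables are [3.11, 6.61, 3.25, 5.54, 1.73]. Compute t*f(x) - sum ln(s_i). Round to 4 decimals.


Step 1: Compute log-barrier.
ln values: [1.1346, 1.8886, 1.1787, 1.712, 0.5481]
phi = -(1.1346 + 1.8886 + 1.1787 + 1.712 + 0.5481) = -6.462
Step 2: Compute augmented objective.
t*f(x) = 5.72*16.01 = 91.5772
Total = 91.5772 - 6.462 = 85.1152


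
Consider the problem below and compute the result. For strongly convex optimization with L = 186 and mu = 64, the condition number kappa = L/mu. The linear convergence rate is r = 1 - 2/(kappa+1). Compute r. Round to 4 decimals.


Step 1: Compute the condition number.
kappa = L/mu = 186/64 = 2.9063
Step 2: Compute the convergence rate.
r = 1 - 2/(kappa + 1) = 1 - 2*mu/(L + mu) = (L - mu)/(L + mu) = 122/250 = 0.488


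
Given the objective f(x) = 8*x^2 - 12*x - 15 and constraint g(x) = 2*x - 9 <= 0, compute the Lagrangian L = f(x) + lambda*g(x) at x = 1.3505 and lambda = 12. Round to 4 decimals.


Step 1: Evaluate f(x).
f(1.3505) = 8*1.3505^2 - 12*1.3505 - 15 = -16.6152
Step 2: Evaluate g(x).
g(1.3505) = 2*1.3505 - 9 = -6.299
Step 3: Compute Lagrangian.
L = -16.6152 + 12*-6.299 = -92.2032


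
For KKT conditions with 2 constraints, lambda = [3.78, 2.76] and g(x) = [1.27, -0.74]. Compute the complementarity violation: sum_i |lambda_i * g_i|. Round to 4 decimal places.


KKT complementary slackness check:
lambda_1 * g_1 = 3.78 * 1.27 = 4.8006
lambda_2 * g_2 = 2.76 * -0.74 = -2.0424
Total violation = 4.8006 + 2.0424 = 6.843


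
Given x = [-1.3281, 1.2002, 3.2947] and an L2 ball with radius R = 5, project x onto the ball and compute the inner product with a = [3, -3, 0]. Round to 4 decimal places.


Step 1: Compute ||x|| (intermediates to 6 decimals).
||x|| = sqrt((-1.3281)^2 + 1.2002^2 + 3.2947^2) = 3.749584
Step 2: Project.
Since ||x|| <= R, proj = x (no scaling needed).
proj(x) = [-1.3281, 1.2002, 3.2947]
Step 3: Dot product.
a^T * proj(x) = 3*(-1.3281) - 3*1.2002 + 0*3.2947 = -7.5849


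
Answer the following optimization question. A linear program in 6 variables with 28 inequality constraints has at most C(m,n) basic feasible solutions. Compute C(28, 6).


Each vertex corresponds to some choice of n active constraints out of m, so the number of vertices is at most C(m, n) = m! / (n!(m-n)!).
m = 28, n = 6
Numerator: 28 * 27 * 26 * 25 * 24 * 23
Denominator: 6! = 720
C(28, 6) = 376740


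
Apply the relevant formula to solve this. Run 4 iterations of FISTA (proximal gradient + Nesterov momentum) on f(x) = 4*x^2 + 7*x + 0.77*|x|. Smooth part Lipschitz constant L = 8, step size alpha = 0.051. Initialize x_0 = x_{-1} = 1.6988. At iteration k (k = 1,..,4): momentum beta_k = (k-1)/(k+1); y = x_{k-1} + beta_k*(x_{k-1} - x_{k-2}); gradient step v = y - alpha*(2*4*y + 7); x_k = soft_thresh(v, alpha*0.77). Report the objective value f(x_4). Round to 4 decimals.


FISTA on f(x) = 4*x^2 + 7*x + 0.77*|x|
L = 8, alpha = 0.051
Iteration 1: beta = 0.0, y = 1.6988 + 0.0*(1.6988 - 1.6988) = 1.6988
  grad(y) = 20.5904, v = y - alpha*grad = 0.6487
  prox(v) = soft_thresh(0.6487, 0.0393) = 0.6094
Iteration 2: beta = 0.3333, y = 0.6094 + 0.3333*(0.6094 - 1.6988) = 0.2463
  grad(y) = 8.9703, v = y - alpha*grad = -0.2112
  prox(v) = soft_thresh(-0.2112, 0.0393) = -0.1719
Iteration 3: beta = 0.5, y = -0.1719 + 0.5*(-0.1719 - 0.6094) = -0.5626
  grad(y) = 2.4992, v = y - alpha*grad = -0.6901
  prox(v) = soft_thresh(-0.6901, 0.0393) = -0.6508
Iteration 4: beta = 0.6, y = -0.6508 + 0.6*(-0.6508 + 0.1719) = -0.9381
  grad(y) = -0.5048, v = y - alpha*grad = -0.9124
  prox(v) = soft_thresh(-0.9124, 0.0393) = -0.8731
f(x_4) = 4*(-0.8731)^2 + 7*(-0.8731) + 0.77*|-0.8731| = -2.3902


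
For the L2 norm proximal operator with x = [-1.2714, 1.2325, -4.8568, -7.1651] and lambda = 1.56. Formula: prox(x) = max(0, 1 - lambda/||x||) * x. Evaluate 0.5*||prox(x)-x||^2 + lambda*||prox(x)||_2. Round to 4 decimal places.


Step 1: Compute ||x||.
||x|| = 8.8353
Step 2: Compute scaling factor.
scale = max(0, 1 - 1.56/8.8353) = 0.8234
Step 3: prox(x) = [-1.0469, 1.0149, -3.9993, -5.9]
||prox(x)|| = 7.2753
Step 4: Proximal objective.
0.5*||prox-x||^2 = 1.2168
lambda*||prox|| = 11.3495
Total = 12.5663


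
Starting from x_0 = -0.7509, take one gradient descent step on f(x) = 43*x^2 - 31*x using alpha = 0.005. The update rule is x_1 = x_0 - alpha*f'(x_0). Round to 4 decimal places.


We compute the gradient at x_0 and apply the update.
f'(x) = 86*x - 31
f'(-0.7509) = 86*-0.7509 - 31 = -95.5774
x_1 = -0.7509 - 0.005*-95.5774 = -0.273


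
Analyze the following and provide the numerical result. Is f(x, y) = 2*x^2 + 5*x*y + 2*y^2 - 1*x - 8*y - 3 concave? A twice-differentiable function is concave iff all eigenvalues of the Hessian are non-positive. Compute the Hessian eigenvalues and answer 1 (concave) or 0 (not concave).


The Hessian of f(x,y) = 2*x^2 + 5*x*y + 2*y^2 - 1*x - 8*y - 3 is:
H = [[4, 5], [5, 4]]
Trace = 4 + 4 = 8
Determinant = 4*4 - (5)^2 = -9
Discriminant = (8)^2 - 4*-9 = 100.0
Eigenvalues: lambda_1 = -1.0, lambda_2 = 9.0
The function is not concave.

0


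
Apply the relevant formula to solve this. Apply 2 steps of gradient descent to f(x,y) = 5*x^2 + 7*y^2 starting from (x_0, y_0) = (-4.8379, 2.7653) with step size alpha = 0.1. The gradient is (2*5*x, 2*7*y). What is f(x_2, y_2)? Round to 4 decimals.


Gradient descent on f(x,y) = 5*x^2 + 7*y^2.
Starting point: (-4.8379, 2.7653), alpha = 0.1
Step 1: grad_x = 2*5*-4.8379 = -48.379, grad_y = 2*7*2.7653 = 38.7142
  x_1 = -4.8379 - 0.1*-48.379 = 0.0
  y_1 = 2.7653 - 0.1*38.7142 = -1.1061
Step 2: grad_x = 2*5*0.0 = 0.0, grad_y = 2*7*-1.1061 = -15.4857
  x_2 = 0.0 - 0.1*0.0 = 0.0
  y_2 = -1.1061 - 0.1*-15.4857 = 0.4424
f(0.0, 0.4424) = 5*0.0^2 + 7*0.4424^2 = 1.3703


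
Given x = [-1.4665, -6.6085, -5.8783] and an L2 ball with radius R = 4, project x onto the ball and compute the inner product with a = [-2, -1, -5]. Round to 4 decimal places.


Step 1: Compute ||x|| (intermediates to 6 decimals).
||x|| = sqrt((-1.4665)^2 + (-6.6085)^2 + (-5.8783)^2) = 8.965339
Step 2: Project.
Since ||x|| > R, scale = R/||x|| = 4/8.965339 = 0.446163, proj(x) = scale * x
proj(x) = [-0.654298, -2.948468, -2.62268]
Step 3: Dot product.
a^T * proj(x) = -2*(-0.654298) - 1*(-2.948468) - 5*(-2.62268) = 17.3705


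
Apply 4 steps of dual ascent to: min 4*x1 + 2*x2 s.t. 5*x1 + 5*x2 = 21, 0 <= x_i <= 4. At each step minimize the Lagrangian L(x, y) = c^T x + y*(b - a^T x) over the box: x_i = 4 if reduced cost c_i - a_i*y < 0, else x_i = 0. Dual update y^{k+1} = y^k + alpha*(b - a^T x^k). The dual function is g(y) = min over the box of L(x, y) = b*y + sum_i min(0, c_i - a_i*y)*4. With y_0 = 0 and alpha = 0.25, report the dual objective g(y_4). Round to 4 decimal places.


Dual ascent for LP: min 4*x1 + 2*x2, 5*x1 + 5*x2 = 21, 0 <= x_i <= 4
Step 1: y^k = 0.0, reduced costs: (4.0, 2.0)
  x^k = (0.0, 0.0), subgradient = b - a^T x = 21.0
  y^{k+1} = 0.0 + 0.25*21.0 = 5.25
Step 2: y^k = 5.25, reduced costs: (-22.25, -24.25)
  x^k = (4.0, 4.0), subgradient = b - a^T x = -19.0
  y^{k+1} = 5.25 + 0.25*-19.0 = 0.5
Step 3: y^k = 0.5, reduced costs: (1.5, -0.5)
  x^k = (0.0, 4.0), subgradient = b - a^T x = 1.0
  y^{k+1} = 0.5 + 0.25*1.0 = 0.75
Step 4: y^k = 0.75, reduced costs: (0.25, -1.75)
  x^k = (0.0, 4.0), subgradient = b - a^T x = 1.0
  y^{k+1} = 0.75 + 0.25*1.0 = 1.0
Dual objective at y_4 = 1.0: reduced costs (-1.0, -3.0), box minimizer x = (4.0, 4.0)
g(y_4) = b*y + (c1 - a1*y)*x1 + (c2 - a2*y)*x2 = 21*1.0 + (-1.0)*4.0 + (-3.0)*4.0 = 21.0 - 4.0 - 12.0 = 5.0


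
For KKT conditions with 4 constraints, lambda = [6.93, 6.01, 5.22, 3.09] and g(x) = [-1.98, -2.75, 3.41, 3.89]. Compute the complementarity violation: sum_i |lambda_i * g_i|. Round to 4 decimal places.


KKT complementary slackness check:
lambda_1 * g_1 = 6.93 * -1.98 = -13.7214
lambda_2 * g_2 = 6.01 * -2.75 = -16.5275
lambda_3 * g_3 = 5.22 * 3.41 = 17.8002
lambda_4 * g_4 = 3.09 * 3.89 = 12.0201
Total violation = 13.7214 + 16.5275 + 17.8002 + 12.0201 = 60.0692


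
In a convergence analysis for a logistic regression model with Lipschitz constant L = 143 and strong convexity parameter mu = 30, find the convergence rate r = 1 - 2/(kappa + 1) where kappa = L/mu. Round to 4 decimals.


Step 1: Compute the condition number.
kappa = L/mu = 143/30 = 4.7667
Step 2: Compute the convergence rate.
r = 1 - 2/(kappa + 1) = 1 - 2*mu/(L + mu) = (L - mu)/(L + mu) = 113/173 = 0.6532


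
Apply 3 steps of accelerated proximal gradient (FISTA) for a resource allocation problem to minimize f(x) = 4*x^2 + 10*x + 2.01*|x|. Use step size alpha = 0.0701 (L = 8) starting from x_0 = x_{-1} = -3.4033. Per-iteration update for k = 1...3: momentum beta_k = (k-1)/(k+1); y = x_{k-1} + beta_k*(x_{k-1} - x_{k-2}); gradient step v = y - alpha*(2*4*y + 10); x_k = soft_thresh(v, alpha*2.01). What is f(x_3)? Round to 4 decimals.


FISTA on f(x) = 4*x^2 + 10*x + 2.01*|x|
L = 8, alpha = 0.0701
Iteration 1: beta = 0.0, y = -3.4033 + 0.0*(-3.4033 + 3.4033) = -3.4033
  grad(y) = -17.2264, v = y - alpha*grad = -2.1957
  prox(v) = soft_thresh(-2.1957, 0.1409) = -2.0548
Iteration 2: beta = 0.3333, y = -2.0548 + 0.3333*(-2.0548 + 3.4033) = -1.6053
  grad(y) = -2.8427, v = y - alpha*grad = -1.4061
  prox(v) = soft_thresh(-1.4061, 0.1409) = -1.2652
Iteration 3: beta = 0.5, y = -1.2652 + 0.5*(-1.2652 + 2.0548) = -0.8703
  grad(y) = 3.0374, v = y - alpha*grad = -1.0832
  prox(v) = soft_thresh(-1.0832, 0.1409) = -0.9423
f(x_3) = 4*(-0.9423)^2 + 10*(-0.9423) + 2.01*|-0.9423| = -3.9773


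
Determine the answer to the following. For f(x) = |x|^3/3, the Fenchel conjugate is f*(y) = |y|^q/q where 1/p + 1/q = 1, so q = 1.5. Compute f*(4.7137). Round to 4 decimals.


The conjugate exponent q satisfies 1/p + 1/q = 1.
p = 3, so q = 3/(3 - 1) = 1.5
|y|^q = 4.7137^1.5 = 10.2339
f*(4.7137) = 10.2339 / 1.5 = 6.8226


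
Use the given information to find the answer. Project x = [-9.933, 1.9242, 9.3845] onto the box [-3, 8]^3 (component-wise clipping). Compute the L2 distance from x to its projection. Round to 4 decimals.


Project each component onto [-3, 8].
clip(-9.933) = -3.0, clip(1.9242) = 1.9242, clip(9.3845) = 8.0
Projection = [-3.0, 1.9242, 8.0]
Squared diffs: [48.0665, 0.0, 1.9168]
Distance = sqrt(49.9833) = 7.0699


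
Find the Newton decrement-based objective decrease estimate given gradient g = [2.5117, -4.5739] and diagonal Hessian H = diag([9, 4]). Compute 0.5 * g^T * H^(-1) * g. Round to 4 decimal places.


Step 1: H is diagonal, so H^(-1) * g = [0.2791, -1.1435].
Step 2: g^T H^(-1) g = sum_i g_i^2 / H_ii
  = (2.5117)^2/9 + (-4.5739)^2/4
  = 0.701 + 5.2301 = 5.9311
Step 3: Objective decrease = 0.5 * g^T H^(-1) g = 2.9655


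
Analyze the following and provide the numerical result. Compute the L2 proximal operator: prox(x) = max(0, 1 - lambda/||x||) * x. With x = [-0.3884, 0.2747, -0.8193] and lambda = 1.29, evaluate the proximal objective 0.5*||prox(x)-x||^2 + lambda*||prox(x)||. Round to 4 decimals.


Step 1: Compute ||x||.
||x|| = 0.9474
Step 2: Compute scaling factor.
scale = max(0, 1 - 1.29/0.9474) = 0.0
Step 3: prox(x) = [-0.0, 0.0, -0.0]
||prox(x)|| = 0.0
Step 4: Proximal objective.
0.5*||prox-x||^2 = 0.4488
lambda*||prox|| = 0.0
Total = 0.4488


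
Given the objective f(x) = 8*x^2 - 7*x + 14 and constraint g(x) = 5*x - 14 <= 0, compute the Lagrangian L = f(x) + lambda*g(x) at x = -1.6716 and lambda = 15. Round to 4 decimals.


Step 1: Evaluate f(x).
f(-1.6716) = 8*(-1.6716)^2 - 7*(-1.6716) + 14 = 48.0552
Step 2: Evaluate g(x).
g(-1.6716) = 5*-1.6716 - 14 = -22.358
Step 3: Compute Lagrangian.
L = 48.0552 + 15*-22.358 = -287.3148


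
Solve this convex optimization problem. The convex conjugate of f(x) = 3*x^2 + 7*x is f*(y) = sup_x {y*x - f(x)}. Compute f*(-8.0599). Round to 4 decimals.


f*(y) = sup_x {y*x - a*x^2 - b*x} = sup_x {(y-b)*x - a*x^2}
FOC: (y - b) - 2a*x = 0 => x* = (y - b)/(2a)
x* = (-8.0599 - 7)/(2*3) = -2.51
f*(-8.0599) = (y-b)^2/(4a) = (-8.0599 - 7)^2/(4*3)
= 226.8006/12 = 18.9
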